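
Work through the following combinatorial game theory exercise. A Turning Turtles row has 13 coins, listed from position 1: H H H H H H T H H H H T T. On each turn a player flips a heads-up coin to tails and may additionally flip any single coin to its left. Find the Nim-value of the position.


Coins: H H H H H H T H H H H T T
Key fact: a single head at position k behaves exactly like a Nim heap of size k (turning it to T and optionally flipping a coin at j < k corresponds to moving the heap from k to j, or to 0), and heads combine as a disjunctive sum (two heads at the same place would cancel, matching j XOR j = 0). So the Nim-value is the XOR of the 1-indexed positions of the heads.
Face-up positions (1-indexed): [1, 2, 3, 4, 5, 6, 8, 9, 10, 11]
XOR 0 with 1: 0 XOR 1 = 1
XOR 1 with 2: 1 XOR 2 = 3
XOR 3 with 3: 3 XOR 3 = 0
XOR 0 with 4: 0 XOR 4 = 4
XOR 4 with 5: 4 XOR 5 = 1
XOR 1 with 6: 1 XOR 6 = 7
XOR 7 with 8: 7 XOR 8 = 15
XOR 15 with 9: 15 XOR 9 = 6
XOR 6 with 10: 6 XOR 10 = 12
XOR 12 with 11: 12 XOR 11 = 7
Nim-value = 7

7


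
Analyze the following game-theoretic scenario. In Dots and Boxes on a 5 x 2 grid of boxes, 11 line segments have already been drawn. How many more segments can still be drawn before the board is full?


Grid: 5 x 2 boxes, i.e. 6 rows and 3 columns of dots.
Horizontal edges: (rows + 1) * cols = 6 * 2 = 12
Vertical edges: rows * (cols + 1) = 5 * 3 = 15
Total edges: 12 + 15 = 27
Edges drawn: 11
Remaining: 27 - 11 = 16

16


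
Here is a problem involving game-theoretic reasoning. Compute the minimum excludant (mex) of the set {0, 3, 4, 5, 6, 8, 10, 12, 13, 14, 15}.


Set = {0, 3, 4, 5, 6, 8, 10, 12, 13, 14, 15}
0 is in the set.
1 is NOT in the set. This is the mex.
mex = 1

1


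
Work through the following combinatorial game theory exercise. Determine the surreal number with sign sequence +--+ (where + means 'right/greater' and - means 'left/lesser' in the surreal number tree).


Sign expansion: +--+
Rule: track bounds (lo, hi), initially (-inf, +inf). On '+', the current value becomes lo and we move to the simplest number in (value, hi): value + 1 if hi = +inf, otherwise the midpoint (value + hi)/2. On '-', the current value becomes hi and we move to value - 1 if lo = -inf, otherwise the midpoint (lo + value)/2.
Start at 0.
Step 1: sign = +, move right. Bounds: (0, +inf). Value = 1
Step 2: sign = -, move left. Bounds: (0, 1). Value = 1/2
Step 3: sign = -, move left. Bounds: (0, 1/2). Value = 1/4
Step 4: sign = +, move right. Bounds: (1/4, 1/2). Value = 3/8
The surreal number with sign expansion +--+ is 3/8.

3/8


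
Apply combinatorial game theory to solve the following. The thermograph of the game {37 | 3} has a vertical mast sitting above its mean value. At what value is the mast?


Game = {37 | 3}, a switch {a | b} with numbers a > b.
Its thermograph has left wall a - t and right wall b + t, which meet at t = (a - b)/2, where both equal (a + b)/2. So the mast (mean value) is at (a + b)/2.
Mean = (37 + (3))/2 = 40/2 = 20

20


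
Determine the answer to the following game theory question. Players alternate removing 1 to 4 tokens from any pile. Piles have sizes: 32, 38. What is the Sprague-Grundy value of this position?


Subtraction set: {1, 2, 3, 4}
For this subtraction set, G(n) = n mod 5 (period = max + 1 = 5).
Pile 1 (size 32): G(32) = 32 mod 5 = 2
Pile 2 (size 38): G(38) = 38 mod 5 = 3
Total Grundy value = XOR of all: 2 XOR 3 = 1

1


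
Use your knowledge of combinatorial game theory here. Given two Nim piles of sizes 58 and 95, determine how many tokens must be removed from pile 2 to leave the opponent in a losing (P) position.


Piles: 58 and 95
Current XOR: 58 XOR 95 = 101 (non-zero, so this is an N-position).
To make the XOR zero, we need to find a move that balances the piles.
For pile 2 (size 95): target = 95 XOR 101 = 58
We reduce pile 2 from 95 to 58.
Tokens removed: 95 - 58 = 37
Verification: 58 XOR 58 = 0

37


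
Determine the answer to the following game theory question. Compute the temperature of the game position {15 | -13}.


The game is {15 | -13}, a switch {a | b} with numbers a > b.
Cooling {a | b} by t gives {a - t | b + t}, which stops being hot when a - t = b + t, i.e. at t = (a - b)/2. So the temperature of a switch is (a - b)/2.
Temperature = (Left option - Right option) / 2
= (15 - (-13)) / 2
= 28 / 2
= 14

14


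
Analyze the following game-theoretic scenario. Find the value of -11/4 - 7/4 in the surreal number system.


x = -11/4, y = 7/4
Converting to common denominator: 4
x = -11/4, y = 7/4
x - y = -11/4 - 7/4 = -9/2

-9/2


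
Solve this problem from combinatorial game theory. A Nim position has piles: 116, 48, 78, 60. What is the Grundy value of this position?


We need the XOR (exclusive or) of all pile sizes.
After XOR-ing pile 1 (size 116): 0 XOR 116 = 116
After XOR-ing pile 2 (size 48): 116 XOR 48 = 68
After XOR-ing pile 3 (size 78): 68 XOR 78 = 10
After XOR-ing pile 4 (size 60): 10 XOR 60 = 54
The Nim-value of this position is 54.

54


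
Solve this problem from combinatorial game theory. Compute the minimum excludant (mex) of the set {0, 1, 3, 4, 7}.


Set = {0, 1, 3, 4, 7}
0 is in the set.
1 is in the set.
2 is NOT in the set. This is the mex.
mex = 2

2


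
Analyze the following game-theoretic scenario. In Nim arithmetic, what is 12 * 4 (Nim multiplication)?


Nim multiplication is bilinear over XOR: (u XOR v) * w = (u*w) XOR (v*w).
So we split each operand into its bit components and XOR the pairwise Nim products.
12 = 4 + 8 (as XOR of powers of 2).
4 = 4 (as XOR of powers of 2).
Using the standard Nim-product table on single bits:
  2*2 = 3,   2*4 = 8,   2*8 = 12,
  4*4 = 6,   4*8 = 11,  8*8 = 13,
and  1*x = x (identity), k*l = l*k (commutative).
Pairwise Nim products:
  4 * 4 = 6
  8 * 4 = 11
XOR them: 6 XOR 11 = 13.
Result: 12 * 4 = 13 (in Nim).

13


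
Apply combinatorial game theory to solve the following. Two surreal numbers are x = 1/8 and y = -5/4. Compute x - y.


x = 1/8, y = -5/4
Converting to common denominator: 8
x = 1/8, y = -10/8
x - y = 1/8 - -5/4 = 11/8

11/8


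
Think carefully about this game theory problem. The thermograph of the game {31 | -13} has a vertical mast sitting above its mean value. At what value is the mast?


Game = {31 | -13}, a switch {a | b} with numbers a > b.
Its thermograph has left wall a - t and right wall b + t, which meet at t = (a - b)/2, where both equal (a + b)/2. So the mast (mean value) is at (a + b)/2.
Mean = (31 + (-13))/2 = 18/2 = 9

9


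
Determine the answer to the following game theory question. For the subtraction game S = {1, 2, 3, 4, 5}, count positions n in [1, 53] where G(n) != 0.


Subtraction set S = {1, 2, 3, 4, 5}, so G(n) = n mod 6.
G(n) = 0 when n is a multiple of 6.
Multiples of 6 in [1, 53]: 8
N-positions (nonzero Grundy) = 53 - 8 = 45

45


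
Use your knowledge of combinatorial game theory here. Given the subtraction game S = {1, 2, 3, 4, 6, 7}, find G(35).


The subtraction set is S = {1, 2, 3, 4, 6, 7}.
G(k) = mex{ G(k - s) : s in S, s <= k }. We compute iteratively: G(0) = 0.
G(1) = mex({0}) = 1
G(2) = mex({0, 1}) = 2
G(3) = mex({0, 1, 2}) = 3
G(4) = mex({0, 1, 2, 3}) = 4
G(5) = mex({1, 2, 3, 4}) = 0
G(6) = mex({0, 2, 3, 4}) = 1
G(7) = mex({0, 1, 3, 4}) = 2
G(8) = mex({0, 1, 2, 4}) = 3
G(9) = mex({0, 1, 2, 3}) = 4
G(10) = mex({1, 2, 3, 4}) = 0
G(11) = mex({0, 2, 3, 4}) = 1
Observe that G(5)..G(11) = 0, 1, 2, 3, 4, 0, 1 repeats G(0)..G(6) = 0, 1, 2, 3, 4, 0, 1.
For k >= max(S) = 7, G(k) is determined by the previous 7 values G(k-7)..G(k-1); a window of 7 consecutive values has recurred shifted by 5, so by induction G(k + 5) = G(k) for all k >= 0: the sequence is periodic from the start with period 5.
One period: G(0..4) = 0, 1, 2, 3, 4.
35 mod 5 = 0, so G(35) = G(0) = 0.

0


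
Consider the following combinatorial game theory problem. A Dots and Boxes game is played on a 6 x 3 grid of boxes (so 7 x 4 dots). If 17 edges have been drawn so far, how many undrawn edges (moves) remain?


Grid: 6 x 3 boxes, i.e. 7 rows and 4 columns of dots.
Horizontal edges: (rows + 1) * cols = 7 * 3 = 21
Vertical edges: rows * (cols + 1) = 6 * 4 = 24
Total edges: 21 + 24 = 45
Edges drawn: 17
Remaining: 45 - 17 = 28

28


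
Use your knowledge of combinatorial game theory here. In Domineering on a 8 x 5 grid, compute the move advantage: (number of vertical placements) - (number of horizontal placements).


Board is 8 x 5 (rows x cols).
Left (vertical) placements: (rows-1) * cols = 7 * 5 = 35
Right (horizontal) placements: rows * (cols-1) = 8 * 4 = 32
Advantage = Left - Right = 35 - 32 = 3

3


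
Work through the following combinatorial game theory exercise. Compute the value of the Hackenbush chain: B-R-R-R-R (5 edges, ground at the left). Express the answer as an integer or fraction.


Edges (from ground): B-R-R-R-R
By Berlekamp's sign-expansion rule, a Blue-Red Hackenbush stalk has the value of the surreal number whose sign sequence is the edge sequence with B -> + and R -> -.
Sign sequence: +----
Trace the sign expansion in the surreal number tree, starting from 0:
Edge 1: B (sign +) -> bounds (0, +inf), value = 1
Edge 2: R (sign -) -> bounds (0, 1), value = 1/2
Edge 3: R (sign -) -> bounds (0, 1/2), value = 1/4
Edge 4: R (sign -) -> bounds (0, 1/4), value = 1/8
Edge 5: R (sign -) -> bounds (0, 1/8), value = 1/16
Game value = 1/16

1/16


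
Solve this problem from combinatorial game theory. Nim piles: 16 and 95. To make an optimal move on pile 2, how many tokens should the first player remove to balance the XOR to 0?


Piles: 16 and 95
Current XOR: 16 XOR 95 = 79 (non-zero, so this is an N-position).
To make the XOR zero, we need to find a move that balances the piles.
For pile 2 (size 95): target = 95 XOR 79 = 16
We reduce pile 2 from 95 to 16.
Tokens removed: 95 - 16 = 79
Verification: 16 XOR 16 = 0

79


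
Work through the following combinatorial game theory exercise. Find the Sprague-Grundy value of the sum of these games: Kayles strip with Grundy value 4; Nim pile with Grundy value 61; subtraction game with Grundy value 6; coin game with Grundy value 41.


By the Sprague-Grundy theorem, the Grundy value of a sum of games is the XOR of individual Grundy values.
Kayles strip: Grundy value = 4. Running XOR: 0 XOR 4 = 4
Nim pile: Grundy value = 61. Running XOR: 4 XOR 61 = 57
subtraction game: Grundy value = 6. Running XOR: 57 XOR 6 = 63
coin game: Grundy value = 41. Running XOR: 63 XOR 41 = 22
The combined Grundy value is 22.

22


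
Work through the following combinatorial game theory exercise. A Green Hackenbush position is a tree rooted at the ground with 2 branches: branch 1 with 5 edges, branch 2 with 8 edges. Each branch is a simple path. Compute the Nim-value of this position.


The tree has 2 branches from the ground vertex.
In Green Hackenbush, the Nim-value of a simple path of length k is k.
Branch 1: length 5, Nim-value = 5
Branch 2: length 8, Nim-value = 8
Total Nim-value = XOR of all branch values:
0 XOR 5 = 5
5 XOR 8 = 13
Nim-value of the tree = 13

13


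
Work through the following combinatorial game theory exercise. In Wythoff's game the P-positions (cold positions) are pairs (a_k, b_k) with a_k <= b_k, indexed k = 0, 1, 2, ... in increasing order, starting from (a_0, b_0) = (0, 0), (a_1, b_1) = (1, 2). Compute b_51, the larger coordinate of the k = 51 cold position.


By Wythoff's theorem, a_k = floor(k * phi) and b_k = floor(k * phi^2) = a_k + k, where phi = (1 + sqrt(5))/2 is the golden ratio.
phi = (1 + sqrt(5))/2 = 1.618034
phi^2 = phi + 1 = 2.618034
k = 51
k * phi^2 = 51 * 2.618034 = 133.519733
b_51 = floor(k * phi^2) = 133 (check: a_51 + k = 82 + 51 = 133)

133


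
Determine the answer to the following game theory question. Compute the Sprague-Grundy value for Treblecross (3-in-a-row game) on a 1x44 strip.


Treblecross: place X on empty cells; 3-in-a-row wins.
Playing within two cells of an existing X lets the opponent win at once, so sensible play treats the cells i-2..i+2 around each X as dead. The player left with no safe cell loses, so this is a normal-play take-away game on strips of safe cells.
Placing X at cell i (0-indexed) of a strip of k safe cells leaves independent strips of sizes max(0, i-2) and max(0, k-i-3). Hence G(k) = mex{ G(max(0,i-2)) XOR G(max(0,k-i-3)) : 0 <= i < k }, with G(0) = 0.
G(1): splits (0,0):0^0=0 -> mex({0}) = 1
G(2): splits (0,0):0^0=0 -> mex({0}) = 1
G(3): splits (0,0):0^0=0 -> mex({0}) = 1
G(4): splits (0,1):0^1=1 (0,0):0^0=0 -> mex({0, 1}) = 2
G(5): splits (0,2):0^1=1 (0,1):0^1=1 (0,0):0^0=0 -> mex({0, 1}) = 2
G(6) = mex({1}) = 0
G(7) = mex({0, 1, 2}) = 3
G(8) = mex({0, 1, 2}) = 3
G(9) = mex({0, 2}) = 1
G(10) = mex({0, 2, 3}) = 1
G(11) = mex({0, 3}) = 1
G(12) = mex({1, 3}) = 0
G(13) = mex({0, 1, 2, 3}) = 4
G(14) = mex({0, 1, 2}) = 3
G(15) = mex({0, 1, 2}) = 3
G(16) = mex({0, 1, 2, 4}) = 3
G(17) = mex({0, 1, 3, 4}) = 2
G(18) = mex({0, 1, 3, 4}) = 2
G(19) = mex({0, 1, 3, 5}) = 2
G(20) = mex({0, 1, 2, 3, 5}) = 4
G(21) = mex({0, 1, 2, 3, 5}) = 4
G(22) = mex({1, 2, 6}) = 0
G(23) = mex({0, 1, 2, 3, 4, 6}) = 5
G(24) = mex({0, 1, 2, 3, 4}) = 5
G(25) = mex({0, 1, 3, 4, 7}) = 2
G(26) = mex({0, 1, 3, 4, 5, 7}) = 2
G(27) = mex({0, 1, 3, 5}) = 2
G(28) = mex({0, 1, 2, 5}) = 3
G(29) = mex({0, 1, 2, 4, 5, 6}) = 3
G(30) = mex({1, 2, 4, 6}) = 0
G(31) = mex({0, 1, 2, 3, 4, 6}) = 5
G(32) = mex({1, 2, 3, 4, 7}) = 0
G(33) = mex({0, 3, 7}) = 1
G(34) = mex({0, 2, 3, 5, 7}) = 1
G(35) = mex({0, 2, 3, 5, 6}) = 1
G(36) = mex({0, 1, 2, 5, 6}) = 3
G(37) = mex({0, 1, 2, 4, 5, 6}) = 3
G(38) = mex({0, 1, 2, 4}) = 3
G(39) = mex({0, 1, 2, 3, 4, 7}) = 5
G(40) = mex({0, 1, 2, 3, 4, 5, 7}) = 6
G(41) = mex({0, 1, 2, 3, 5, 7}) = 4
G(42) = mex({0, 1, 2, 3, 5, 6, 7}) = 4
G(43) = mex({0, 2, 3, 5, 6}) = 1
G(44) = mex({1, 2, 3, 4, 5, 6}) = 0
Therefore G(44) = 0.

0


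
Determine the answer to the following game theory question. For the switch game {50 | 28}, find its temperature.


The game is {50 | 28}, a switch {a | b} with numbers a > b.
Cooling {a | b} by t gives {a - t | b + t}, which stops being hot when a - t = b + t, i.e. at t = (a - b)/2. So the temperature of a switch is (a - b)/2.
Temperature = (Left option - Right option) / 2
= (50 - (28)) / 2
= 22 / 2
= 11

11


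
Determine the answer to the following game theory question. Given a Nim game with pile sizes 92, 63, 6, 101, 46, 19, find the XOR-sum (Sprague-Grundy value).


We need the XOR (exclusive or) of all pile sizes.
After XOR-ing pile 1 (size 92): 0 XOR 92 = 92
After XOR-ing pile 2 (size 63): 92 XOR 63 = 99
After XOR-ing pile 3 (size 6): 99 XOR 6 = 101
After XOR-ing pile 4 (size 101): 101 XOR 101 = 0
After XOR-ing pile 5 (size 46): 0 XOR 46 = 46
After XOR-ing pile 6 (size 19): 46 XOR 19 = 61
The Nim-value of this position is 61.

61


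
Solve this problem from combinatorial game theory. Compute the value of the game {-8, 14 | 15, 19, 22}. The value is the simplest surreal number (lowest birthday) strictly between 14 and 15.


Left options: {-8, 14}, max = 14
Right options: {15, 19, 22}, min = 15
All options are numbers and max(Left) < min(Right), so by the simplicity theorem the value is the simplest (earliest-born) number strictly between 14 and 15.
No integer lies strictly between 14 and 15, so the value is the dyadic rational m/2^k in the interval with the smallest k (then m odd); search k = 1, 2, ...:
Denominator 2: 29/2 lies strictly between 14 and 15 -- found.
The simplest number in the interval is 29/2.
Game value = 29/2

29/2


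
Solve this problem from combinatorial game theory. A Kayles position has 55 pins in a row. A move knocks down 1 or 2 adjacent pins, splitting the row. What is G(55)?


Kayles: a move removes 1 or 2 adjacent pins from a contiguous row.
Removing pins from a row of k leaves two independent rows (a, b) with a + b = k - 1 (one pin) or a + b = k - 2 (two pins); an end removal gives a = 0.
By Sprague-Grundy, G(k) = mex{ G(a) XOR G(b) } over all these splits. G(0) = 0.
G(1): splits (0,0):0^0=0 -> mex({0}) = 1
G(2): splits (0,1):0^1=1 (0,0):0^0=0 -> mex({0, 1}) = 2
G(3): splits (0,2):0^2=2 (1,1):1^1=0 (0,1):0^1=1 -> mex({0, 1, 2}) = 3
G(4): splits (0,3):0^3=3 (1,2):1^2=3 (0,2):0^2=2 (1,1):1^1=0 -> mex({0, 2, 3}) = 1
G(5): splits (0,4):0^1=1 (1,3):1^3=2 (2,2):2^2=0 (0,3):0^3=3 (1,2):1^2=3 -> mex({0, 1, 2, 3}) = 4
G(6) = mex({0, 1, 2, 4}) = 3
G(7) = mex({0, 1, 3, 4, 5}) = 2
G(8) = mex({0, 2, 3, 5, 6}) = 1
G(9) = mex({0, 1, 2, 3, 6, 7}) = 4
G(10) = mex({0, 1, 3, 4, 5, 7}) = 2
G(11) = mex({0, 1, 2, 3, 4, 5}) = 6
G(12) = mex({0, 1, 2, 3, 5, 6, 7}) = 4
G(13) = mex({0, 2, 3, 4, 6, 7}) = 1
G(14) = mex({0, 1, 4, 5, 6, 7}) = 2
G(15) = mex({0, 1, 2, 3, 4, 5, 6}) = 7
G(16) = mex({0, 2, 3, 5, 6, 7}) = 1
G(17) = mex({0, 1, 2, 3, 5, 6, 7}) = 4
G(18) = mex({0, 1, 2, 4, 5, 6}) = 3
G(19) = mex({0, 1, 3, 4, 5, 7}) = 2
G(20) = mex({0, 2, 3, 4, 5, 6, 7}) = 1
G(21) = mex({0, 1, 2, 3, 5, 6, 7}) = 4
G(22) = mex({0, 1, 2, 3, 4, 5, 7}) = 6
G(23) = mex({0, 1, 2, 3, 4, 5, 6}) = 7
G(24) = mex({0, 1, 2, 3, 5, 6, 7}) = 4
G(25) = mex({0, 2, 3, 4, 6, 7}) = 1
G(26) = mex({0, 1, 3, 4, 5, 6, 7}) = 2
G(27) = mex({0, 1, 2, 3, 4, 5, 6, 7}) = 8
G(28) = mex({0, 1, 2, 3, 4, 6, 7, 8}) = 5
G(29) = mex({0, 1, 2, 3, 5, 6, 7, 8, 9}) = 4
G(30) = mex({0, 1, 2, 3, 4, 5, 6, 9, 10}) = 7
G(31) = mex({0, 1, 3, 4, 5, 7, 10, 11}) = 2
G(32) = mex({0, 2, 3, 4, 5, 6, 7, 9, 11}) = 1
G(33) = mex({0, 1, 2, 3, 4, 5, 6, 7, 9, 12}) = 8
G(34) = mex({0, 1, 2, 3, 4, 5, 7, 8, 11, 12}) = 6
G(35) = mex({0, 1, 2, 3, 4, 5, 6, 8, 9, 10, 11}) = 7
G(36) = mex({0, 1, 2, 3, 5, 6, 7, 9, 10}) = 4
G(37) = mex({0, 2, 3, 4, 6, 7, 9, 10, 11, 12}) = 1
G(38) = mex({0, 1, 3, 4, 5, 6, 7, 9, 10, 11, 12}) = 2
G(39) = mex({0, 1, 2, 4, 5, 6, 7, 9, 10, 12, 14}) = 3
G(40) = mex({0, 2, 3, 4, 6, 7, 11, 12, 14}) = 1
G(41) = mex({0, 1, 2, 3, 5, 6, 7, 9, 10, 11, 12}) = 4
G(42) = mex({0, 1, 2, 3, 4, 5, 6, 9, 10}) = 7
G(43) = mex({0, 1, 3, 4, 5, 7, 9, 10, 12, 15}) = 2
G(44) = mex({0, 2, 3, 4, 5, 6, 7, 9, 10, 12, 15}) = 1
G(45) = mex({0, 1, 2, 3, 4, 5, 6, 7, 9, 10, 12, 14}) = 8
G(46) = mex({0, 1, 3, 4, 5, 7, 8, 11, 12, 14}) = 2
G(47) = mex({0, 1, 2, 3, 4, 5, 6, 8, 9, 10, 11, 12}) = 7
G(48) = mex({0, 1, 2, 3, 5, 6, 7, 9, 10}) = 4
G(49) = mex({0, 2, 3, 4, 6, 7, 9, 10, 11, 12, 15}) = 1
G(50) = mex({0, 1, 4, 5, 6, 7, 9, 11, 12, 14, 15}) = 2
G(51) = mex({0, 1, 2, 3, 4, 5, 6, 7, 9, 12, 14, 15}) = 8
G(52) = mex({0, 2, 3, 4, 5, 6, 7, 8, 11, 12, 15}) = 1
G(53) = mex({0, 1, 2, 3, 5, 6, 7, 8, 9, 10, 11, 12}) = 4
G(54) = mex({0, 1, 2, 3, 4, 5, 6, 9, 10}) = 7
G(55) = mex({0, 1, 3, 4, 5, 7, 9, 10, 11, 12}) = 2
Therefore G(55) = 2.

2


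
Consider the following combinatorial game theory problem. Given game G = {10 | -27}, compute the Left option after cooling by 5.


Original game: {10 | -27} (a switch {a | b} with a > b).
Cooling by t (for t below the temperature (a - b)/2 = 37/2) taxes each move by t: {a | b} cooled by t is {a - t | b + t}.
Cooling amount: t = 5
Cooled Left option: 10 - 5 = 5
Cooled Right option: -27 + 5 = -22
Cooled game: {5 | -22}
Left option = 5

5


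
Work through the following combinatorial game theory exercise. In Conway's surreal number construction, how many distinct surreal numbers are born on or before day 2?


Day 0: {|} = 0 is born. Count = 1.
Day n: the number of surreal numbers born by day n is 2^(n+1) - 1.
By day 0: 2^1 - 1 = 1
By day 1: 2^2 - 1 = 3
By day 2: 2^3 - 1 = 7
By day 2: 7 surreal numbers.

7


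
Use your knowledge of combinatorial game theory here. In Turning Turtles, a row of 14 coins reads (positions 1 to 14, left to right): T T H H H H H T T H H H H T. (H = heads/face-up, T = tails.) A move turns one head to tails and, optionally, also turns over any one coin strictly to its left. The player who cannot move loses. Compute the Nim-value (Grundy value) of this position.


Coins: T T H H H H H T T H H H H T
Key fact: a single head at position k behaves exactly like a Nim heap of size k (turning it to T and optionally flipping a coin at j < k corresponds to moving the heap from k to j, or to 0), and heads combine as a disjunctive sum (two heads at the same place would cancel, matching j XOR j = 0). So the Nim-value is the XOR of the 1-indexed positions of the heads.
Face-up positions (1-indexed): [3, 4, 5, 6, 7, 10, 11, 12, 13]
XOR 0 with 3: 0 XOR 3 = 3
XOR 3 with 4: 3 XOR 4 = 7
XOR 7 with 5: 7 XOR 5 = 2
XOR 2 with 6: 2 XOR 6 = 4
XOR 4 with 7: 4 XOR 7 = 3
XOR 3 with 10: 3 XOR 10 = 9
XOR 9 with 11: 9 XOR 11 = 2
XOR 2 with 12: 2 XOR 12 = 14
XOR 14 with 13: 14 XOR 13 = 3
Nim-value = 3

3


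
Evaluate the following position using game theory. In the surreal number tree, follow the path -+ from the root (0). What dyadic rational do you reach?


Sign expansion: -+
Rule: track bounds (lo, hi), initially (-inf, +inf). On '+', the current value becomes lo and we move to the simplest number in (value, hi): value + 1 if hi = +inf, otherwise the midpoint (value + hi)/2. On '-', the current value becomes hi and we move to value - 1 if lo = -inf, otherwise the midpoint (lo + value)/2.
Start at 0.
Step 1: sign = -, move left. Bounds: (-inf, 0). Value = -1
Step 2: sign = +, move right. Bounds: (-1, 0). Value = -1/2
The surreal number with sign expansion -+ is -1/2.

-1/2


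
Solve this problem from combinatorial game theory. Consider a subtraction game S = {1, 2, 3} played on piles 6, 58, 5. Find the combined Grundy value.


Subtraction set: {1, 2, 3}
For this subtraction set, G(n) = n mod 4 (period = max + 1 = 4).
Pile 1 (size 6): G(6) = 6 mod 4 = 2
Pile 2 (size 58): G(58) = 58 mod 4 = 2
Pile 3 (size 5): G(5) = 5 mod 4 = 1
Total Grundy value = XOR of all: 2 XOR 2 XOR 1 = 1

1


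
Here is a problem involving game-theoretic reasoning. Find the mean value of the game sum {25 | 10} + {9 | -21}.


G1 = {25 | 10}, G2 = {9 | -21}
Each is a switch {a | b} with numbers a > b; its mean value is (a + b)/2, and mean value is additive over game sums: m(G1 + G2) = m(G1) + m(G2).
Mean of G1 = (25 + (10))/2 = 35/2 = 35/2
Mean of G2 = (9 + (-21))/2 = -12/2 = -6
Mean of G1 + G2 = 35/2 + -6 = 23/2

23/2


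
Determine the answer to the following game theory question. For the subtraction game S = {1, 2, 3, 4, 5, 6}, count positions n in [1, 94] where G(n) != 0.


Subtraction set S = {1, 2, 3, 4, 5, 6}, so G(n) = n mod 7.
G(n) = 0 when n is a multiple of 7.
Multiples of 7 in [1, 94]: 13
N-positions (nonzero Grundy) = 94 - 13 = 81

81


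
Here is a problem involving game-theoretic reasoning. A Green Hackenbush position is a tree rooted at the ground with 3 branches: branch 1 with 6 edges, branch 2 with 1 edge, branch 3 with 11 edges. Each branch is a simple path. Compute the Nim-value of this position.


The tree has 3 branches from the ground vertex.
In Green Hackenbush, the Nim-value of a simple path of length k is k.
Branch 1: length 6, Nim-value = 6
Branch 2: length 1, Nim-value = 1
Branch 3: length 11, Nim-value = 11
Total Nim-value = XOR of all branch values:
0 XOR 6 = 6
6 XOR 1 = 7
7 XOR 11 = 12
Nim-value of the tree = 12

12


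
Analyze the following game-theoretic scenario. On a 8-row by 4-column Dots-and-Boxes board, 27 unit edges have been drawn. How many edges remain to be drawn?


Grid: 8 x 4 boxes, i.e. 9 rows and 5 columns of dots.
Horizontal edges: (rows + 1) * cols = 9 * 4 = 36
Vertical edges: rows * (cols + 1) = 8 * 5 = 40
Total edges: 36 + 40 = 76
Edges drawn: 27
Remaining: 76 - 27 = 49

49


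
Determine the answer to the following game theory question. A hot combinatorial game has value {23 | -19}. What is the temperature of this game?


The game is {23 | -19}, a switch {a | b} with numbers a > b.
Cooling {a | b} by t gives {a - t | b + t}, which stops being hot when a - t = b + t, i.e. at t = (a - b)/2. So the temperature of a switch is (a - b)/2.
Temperature = (Left option - Right option) / 2
= (23 - (-19)) / 2
= 42 / 2
= 21

21


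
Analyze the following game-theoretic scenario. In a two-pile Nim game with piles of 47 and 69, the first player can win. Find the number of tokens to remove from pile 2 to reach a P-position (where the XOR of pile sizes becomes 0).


Piles: 47 and 69
Current XOR: 47 XOR 69 = 106 (non-zero, so this is an N-position).
To make the XOR zero, we need to find a move that balances the piles.
For pile 2 (size 69): target = 69 XOR 106 = 47
We reduce pile 2 from 69 to 47.
Tokens removed: 69 - 47 = 22
Verification: 47 XOR 47 = 0

22


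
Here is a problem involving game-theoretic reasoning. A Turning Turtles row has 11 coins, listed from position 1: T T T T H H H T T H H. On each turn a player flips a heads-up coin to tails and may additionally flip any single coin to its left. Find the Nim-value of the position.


Coins: T T T T H H H T T H H
Key fact: a single head at position k behaves exactly like a Nim heap of size k (turning it to T and optionally flipping a coin at j < k corresponds to moving the heap from k to j, or to 0), and heads combine as a disjunctive sum (two heads at the same place would cancel, matching j XOR j = 0). So the Nim-value is the XOR of the 1-indexed positions of the heads.
Face-up positions (1-indexed): [5, 6, 7, 10, 11]
XOR 0 with 5: 0 XOR 5 = 5
XOR 5 with 6: 5 XOR 6 = 3
XOR 3 with 7: 3 XOR 7 = 4
XOR 4 with 10: 4 XOR 10 = 14
XOR 14 with 11: 14 XOR 11 = 5
Nim-value = 5

5


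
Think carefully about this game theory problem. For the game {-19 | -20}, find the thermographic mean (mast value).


Game = {-19 | -20}, a switch {a | b} with numbers a > b.
Its thermograph has left wall a - t and right wall b + t, which meet at t = (a - b)/2, where both equal (a + b)/2. So the mast (mean value) is at (a + b)/2.
Mean = (-19 + (-20))/2 = -39/2 = -39/2

-39/2


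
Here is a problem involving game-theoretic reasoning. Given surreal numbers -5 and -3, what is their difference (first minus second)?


x = -5, y = -3
x - y = -5 - -3 = -2

-2


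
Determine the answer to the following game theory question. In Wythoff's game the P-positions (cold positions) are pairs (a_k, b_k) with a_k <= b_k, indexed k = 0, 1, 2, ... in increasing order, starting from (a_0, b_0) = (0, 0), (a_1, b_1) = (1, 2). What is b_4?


By Wythoff's theorem, a_k = floor(k * phi) and b_k = floor(k * phi^2) = a_k + k, where phi = (1 + sqrt(5))/2 is the golden ratio.
phi = (1 + sqrt(5))/2 = 1.618034
phi^2 = phi + 1 = 2.618034
k = 4
k * phi^2 = 4 * 2.618034 = 10.472136
b_4 = floor(k * phi^2) = 10 (check: a_4 + k = 6 + 4 = 10)

10


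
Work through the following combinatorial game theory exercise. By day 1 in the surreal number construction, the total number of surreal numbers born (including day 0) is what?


Day 0: {|} = 0 is born. Count = 1.
Day n: the number of surreal numbers born by day n is 2^(n+1) - 1.
By day 0: 2^1 - 1 = 1
By day 1: 2^2 - 1 = 3
By day 1: 3 surreal numbers.

3


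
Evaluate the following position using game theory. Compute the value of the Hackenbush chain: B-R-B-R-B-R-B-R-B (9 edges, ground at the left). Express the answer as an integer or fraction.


Edges (from ground): B-R-B-R-B-R-B-R-B
By Berlekamp's sign-expansion rule, a Blue-Red Hackenbush stalk has the value of the surreal number whose sign sequence is the edge sequence with B -> + and R -> -.
Sign sequence: +-+-+-+-+
Trace the sign expansion in the surreal number tree, starting from 0:
Edge 1: B (sign +) -> bounds (0, +inf), value = 1
Edge 2: R (sign -) -> bounds (0, 1), value = 1/2
Edge 3: B (sign +) -> bounds (1/2, 1), value = 3/4
Edge 4: R (sign -) -> bounds (1/2, 3/4), value = 5/8
Edge 5: B (sign +) -> bounds (5/8, 3/4), value = 11/16
Edge 6: R (sign -) -> bounds (5/8, 11/16), value = 21/32
Edge 7: B (sign +) -> bounds (21/32, 11/16), value = 43/64
Edge 8: R (sign -) -> bounds (21/32, 43/64), value = 85/128
Edge 9: B (sign +) -> bounds (85/128, 43/64), value = 171/256
Game value = 171/256

171/256


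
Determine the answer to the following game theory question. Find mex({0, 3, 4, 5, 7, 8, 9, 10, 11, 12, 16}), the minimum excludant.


Set = {0, 3, 4, 5, 7, 8, 9, 10, 11, 12, 16}
0 is in the set.
1 is NOT in the set. This is the mex.
mex = 1

1


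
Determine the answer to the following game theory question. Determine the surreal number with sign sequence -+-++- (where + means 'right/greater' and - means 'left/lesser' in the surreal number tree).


Sign expansion: -+-++-
Rule: track bounds (lo, hi), initially (-inf, +inf). On '+', the current value becomes lo and we move to the simplest number in (value, hi): value + 1 if hi = +inf, otherwise the midpoint (value + hi)/2. On '-', the current value becomes hi and we move to value - 1 if lo = -inf, otherwise the midpoint (lo + value)/2.
Start at 0.
Step 1: sign = -, move left. Bounds: (-inf, 0). Value = -1
Step 2: sign = +, move right. Bounds: (-1, 0). Value = -1/2
Step 3: sign = -, move left. Bounds: (-1, -1/2). Value = -3/4
Step 4: sign = +, move right. Bounds: (-3/4, -1/2). Value = -5/8
Step 5: sign = +, move right. Bounds: (-5/8, -1/2). Value = -9/16
Step 6: sign = -, move left. Bounds: (-5/8, -9/16). Value = -19/32
The surreal number with sign expansion -+-++- is -19/32.

-19/32


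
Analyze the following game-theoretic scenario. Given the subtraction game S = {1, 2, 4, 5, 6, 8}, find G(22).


The subtraction set is S = {1, 2, 4, 5, 6, 8}.
G(k) = mex{ G(k - s) : s in S, s <= k }. We compute iteratively: G(0) = 0.
G(1) = mex({0}) = 1
G(2) = mex({0, 1}) = 2
G(3) = mex({1, 2}) = 0
G(4) = mex({0, 2}) = 1
G(5) = mex({0, 1}) = 2
G(6) = mex({0, 1, 2}) = 3
G(7) = mex({0, 1, 2, 3}) = 4
G(8) = mex({0, 1, 2, 3, 4}) = 5
G(9) = mex({0, 1, 2, 4, 5}) = 3
G(10) = mex({1, 2, 3, 5}) = 0
G(11) = mex({0, 2, 3, 4}) = 1
G(12) = mex({0, 1, 3, 4, 5}) = 2
G(13) = mex({1, 2, 3, 4, 5}) = 0
G(14) = mex({0, 2, 3, 5}) = 1
G(15) = mex({0, 1, 3, 4}) = 2
G(16) = mex({0, 1, 2, 5}) = 3
G(17) = mex({0, 1, 2, 3}) = 4
Observe that G(10)..G(17) = 0, 1, 2, 0, 1, 2, 3, 4 repeats G(0)..G(7) = 0, 1, 2, 0, 1, 2, 3, 4.
For k >= max(S) = 8, G(k) is determined by the previous 8 values G(k-8)..G(k-1); a window of 8 consecutive values has recurred shifted by 10, so by induction G(k + 10) = G(k) for all k >= 0: the sequence is periodic from the start with period 10.
One period: G(0..9) = 0, 1, 2, 0, 1, 2, 3, 4, 5, 3.
22 mod 10 = 2, so G(22) = G(2) = 2.

2


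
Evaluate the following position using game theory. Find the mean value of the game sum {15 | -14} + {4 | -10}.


G1 = {15 | -14}, G2 = {4 | -10}
Each is a switch {a | b} with numbers a > b; its mean value is (a + b)/2, and mean value is additive over game sums: m(G1 + G2) = m(G1) + m(G2).
Mean of G1 = (15 + (-14))/2 = 1/2 = 1/2
Mean of G2 = (4 + (-10))/2 = -6/2 = -3
Mean of G1 + G2 = 1/2 + -3 = -5/2

-5/2


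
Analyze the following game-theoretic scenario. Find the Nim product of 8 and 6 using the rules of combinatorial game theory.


Nim multiplication is bilinear over XOR: (u XOR v) * w = (u*w) XOR (v*w).
So we split each operand into its bit components and XOR the pairwise Nim products.
8 = 8 (as XOR of powers of 2).
6 = 2 + 4 (as XOR of powers of 2).
Using the standard Nim-product table on single bits:
  2*2 = 3,   2*4 = 8,   2*8 = 12,
  4*4 = 6,   4*8 = 11,  8*8 = 13,
and  1*x = x (identity), k*l = l*k (commutative).
Pairwise Nim products:
  8 * 2 = 12
  8 * 4 = 11
XOR them: 12 XOR 11 = 7.
Result: 8 * 6 = 7 (in Nim).

7


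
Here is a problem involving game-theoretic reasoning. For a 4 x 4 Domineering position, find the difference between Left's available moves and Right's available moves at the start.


Board is 4 x 4 (rows x cols).
Left (vertical) placements: (rows-1) * cols = 3 * 4 = 12
Right (horizontal) placements: rows * (cols-1) = 4 * 3 = 12
Advantage = Left - Right = 12 - 12 = 0

0


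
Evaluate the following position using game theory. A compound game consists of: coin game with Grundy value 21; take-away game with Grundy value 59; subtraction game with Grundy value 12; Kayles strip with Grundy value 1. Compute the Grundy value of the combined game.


By the Sprague-Grundy theorem, the Grundy value of a sum of games is the XOR of individual Grundy values.
coin game: Grundy value = 21. Running XOR: 0 XOR 21 = 21
take-away game: Grundy value = 59. Running XOR: 21 XOR 59 = 46
subtraction game: Grundy value = 12. Running XOR: 46 XOR 12 = 34
Kayles strip: Grundy value = 1. Running XOR: 34 XOR 1 = 35
The combined Grundy value is 35.

35


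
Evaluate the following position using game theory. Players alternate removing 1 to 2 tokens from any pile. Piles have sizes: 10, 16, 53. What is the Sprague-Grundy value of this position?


Subtraction set: {1, 2}
For this subtraction set, G(n) = n mod 3 (period = max + 1 = 3).
Pile 1 (size 10): G(10) = 10 mod 3 = 1
Pile 2 (size 16): G(16) = 16 mod 3 = 1
Pile 3 (size 53): G(53) = 53 mod 3 = 2
Total Grundy value = XOR of all: 1 XOR 1 XOR 2 = 2

2


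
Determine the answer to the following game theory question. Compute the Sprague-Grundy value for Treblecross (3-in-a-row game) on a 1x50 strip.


Treblecross: place X on empty cells; 3-in-a-row wins.
Playing within two cells of an existing X lets the opponent win at once, so sensible play treats the cells i-2..i+2 around each X as dead. The player left with no safe cell loses, so this is a normal-play take-away game on strips of safe cells.
Placing X at cell i (0-indexed) of a strip of k safe cells leaves independent strips of sizes max(0, i-2) and max(0, k-i-3). Hence G(k) = mex{ G(max(0,i-2)) XOR G(max(0,k-i-3)) : 0 <= i < k }, with G(0) = 0.
G(1): splits (0,0):0^0=0 -> mex({0}) = 1
G(2): splits (0,0):0^0=0 -> mex({0}) = 1
G(3): splits (0,0):0^0=0 -> mex({0}) = 1
G(4): splits (0,1):0^1=1 (0,0):0^0=0 -> mex({0, 1}) = 2
G(5): splits (0,2):0^1=1 (0,1):0^1=1 (0,0):0^0=0 -> mex({0, 1}) = 2
G(6) = mex({1}) = 0
G(7) = mex({0, 1, 2}) = 3
G(8) = mex({0, 1, 2}) = 3
G(9) = mex({0, 2}) = 1
G(10) = mex({0, 2, 3}) = 1
G(11) = mex({0, 3}) = 1
G(12) = mex({1, 3}) = 0
G(13) = mex({0, 1, 2, 3}) = 4
G(14) = mex({0, 1, 2}) = 3
G(15) = mex({0, 1, 2}) = 3
G(16) = mex({0, 1, 2, 4}) = 3
G(17) = mex({0, 1, 3, 4}) = 2
G(18) = mex({0, 1, 3, 4}) = 2
G(19) = mex({0, 1, 3, 5}) = 2
G(20) = mex({0, 1, 2, 3, 5}) = 4
G(21) = mex({0, 1, 2, 3, 5}) = 4
G(22) = mex({1, 2, 6}) = 0
G(23) = mex({0, 1, 2, 3, 4, 6}) = 5
G(24) = mex({0, 1, 2, 3, 4}) = 5
G(25) = mex({0, 1, 3, 4, 7}) = 2
G(26) = mex({0, 1, 3, 4, 5, 7}) = 2
G(27) = mex({0, 1, 3, 5}) = 2
G(28) = mex({0, 1, 2, 5}) = 3
G(29) = mex({0, 1, 2, 4, 5, 6}) = 3
G(30) = mex({1, 2, 4, 6}) = 0
G(31) = mex({0, 1, 2, 3, 4, 6}) = 5
G(32) = mex({1, 2, 3, 4, 7}) = 0
G(33) = mex({0, 3, 7}) = 1
G(34) = mex({0, 2, 3, 5, 7}) = 1
G(35) = mex({0, 2, 3, 5, 6}) = 1
G(36) = mex({0, 1, 2, 5, 6}) = 3
G(37) = mex({0, 1, 2, 4, 5, 6}) = 3
G(38) = mex({0, 1, 2, 4}) = 3
G(39) = mex({0, 1, 2, 3, 4, 7}) = 5
G(40) = mex({0, 1, 2, 3, 4, 5, 7}) = 6
G(41) = mex({0, 1, 2, 3, 5, 7}) = 4
G(42) = mex({0, 1, 2, 3, 5, 6, 7}) = 4
G(43) = mex({0, 2, 3, 5, 6}) = 1
G(44) = mex({1, 2, 3, 4, 5, 6}) = 0
G(45) = mex({0, 1, 2, 3, 4, 6, 7}) = 5
G(46) = mex({0, 1, 2, 3, 4, 7}) = 5
G(47) = mex({0, 1, 2, 3, 4, 5, 7}) = 6
G(48) = mex({0, 1, 2, 3, 4, 5, 7}) = 6
G(49) = mex({0, 1, 3, 4, 5, 7}) = 2
G(50) = mex({0, 1, 2, 3, 4, 5, 6}) = 7
Therefore G(50) = 7.

7


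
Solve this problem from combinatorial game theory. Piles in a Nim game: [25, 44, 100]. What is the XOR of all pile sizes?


We need the XOR (exclusive or) of all pile sizes.
After XOR-ing pile 1 (size 25): 0 XOR 25 = 25
After XOR-ing pile 2 (size 44): 25 XOR 44 = 53
After XOR-ing pile 3 (size 100): 53 XOR 100 = 81
The Nim-value of this position is 81.

81


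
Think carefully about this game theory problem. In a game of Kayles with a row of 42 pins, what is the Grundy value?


Kayles: a move removes 1 or 2 adjacent pins from a contiguous row.
Removing pins from a row of k leaves two independent rows (a, b) with a + b = k - 1 (one pin) or a + b = k - 2 (two pins); an end removal gives a = 0.
By Sprague-Grundy, G(k) = mex{ G(a) XOR G(b) } over all these splits. G(0) = 0.
G(1): splits (0,0):0^0=0 -> mex({0}) = 1
G(2): splits (0,1):0^1=1 (0,0):0^0=0 -> mex({0, 1}) = 2
G(3): splits (0,2):0^2=2 (1,1):1^1=0 (0,1):0^1=1 -> mex({0, 1, 2}) = 3
G(4): splits (0,3):0^3=3 (1,2):1^2=3 (0,2):0^2=2 (1,1):1^1=0 -> mex({0, 2, 3}) = 1
G(5): splits (0,4):0^1=1 (1,3):1^3=2 (2,2):2^2=0 (0,3):0^3=3 (1,2):1^2=3 -> mex({0, 1, 2, 3}) = 4
G(6) = mex({0, 1, 2, 4}) = 3
G(7) = mex({0, 1, 3, 4, 5}) = 2
G(8) = mex({0, 2, 3, 5, 6}) = 1
G(9) = mex({0, 1, 2, 3, 6, 7}) = 4
G(10) = mex({0, 1, 3, 4, 5, 7}) = 2
G(11) = mex({0, 1, 2, 3, 4, 5}) = 6
G(12) = mex({0, 1, 2, 3, 5, 6, 7}) = 4
G(13) = mex({0, 2, 3, 4, 6, 7}) = 1
G(14) = mex({0, 1, 4, 5, 6, 7}) = 2
G(15) = mex({0, 1, 2, 3, 4, 5, 6}) = 7
G(16) = mex({0, 2, 3, 5, 6, 7}) = 1
G(17) = mex({0, 1, 2, 3, 5, 6, 7}) = 4
G(18) = mex({0, 1, 2, 4, 5, 6}) = 3
G(19) = mex({0, 1, 3, 4, 5, 7}) = 2
G(20) = mex({0, 2, 3, 4, 5, 6, 7}) = 1
G(21) = mex({0, 1, 2, 3, 5, 6, 7}) = 4
G(22) = mex({0, 1, 2, 3, 4, 5, 7}) = 6
G(23) = mex({0, 1, 2, 3, 4, 5, 6}) = 7
G(24) = mex({0, 1, 2, 3, 5, 6, 7}) = 4
G(25) = mex({0, 2, 3, 4, 6, 7}) = 1
G(26) = mex({0, 1, 3, 4, 5, 6, 7}) = 2
G(27) = mex({0, 1, 2, 3, 4, 5, 6, 7}) = 8
G(28) = mex({0, 1, 2, 3, 4, 6, 7, 8}) = 5
G(29) = mex({0, 1, 2, 3, 5, 6, 7, 8, 9}) = 4
G(30) = mex({0, 1, 2, 3, 4, 5, 6, 9, 10}) = 7
G(31) = mex({0, 1, 3, 4, 5, 7, 10, 11}) = 2
G(32) = mex({0, 2, 3, 4, 5, 6, 7, 9, 11}) = 1
G(33) = mex({0, 1, 2, 3, 4, 5, 6, 7, 9, 12}) = 8
G(34) = mex({0, 1, 2, 3, 4, 5, 7, 8, 11, 12}) = 6
G(35) = mex({0, 1, 2, 3, 4, 5, 6, 8, 9, 10, 11}) = 7
G(36) = mex({0, 1, 2, 3, 5, 6, 7, 9, 10}) = 4
G(37) = mex({0, 2, 3, 4, 6, 7, 9, 10, 11, 12}) = 1
G(38) = mex({0, 1, 3, 4, 5, 6, 7, 9, 10, 11, 12}) = 2
G(39) = mex({0, 1, 2, 4, 5, 6, 7, 9, 10, 12, 14}) = 3
G(40) = mex({0, 2, 3, 4, 6, 7, 11, 12, 14}) = 1
G(41) = mex({0, 1, 2, 3, 5, 6, 7, 9, 10, 11, 12}) = 4
G(42) = mex({0, 1, 2, 3, 4, 5, 6, 9, 10}) = 7
Therefore G(42) = 7.

7


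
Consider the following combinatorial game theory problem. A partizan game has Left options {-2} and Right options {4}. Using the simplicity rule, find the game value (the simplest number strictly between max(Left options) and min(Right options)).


Left options: {-2}, max = -2
Right options: {4}, min = 4
All options are numbers and max(Left) < min(Right), so by the simplicity theorem the value is the simplest (earliest-born) number strictly between -2 and 4.
Integers -1 through 3 all lie strictly between -2 and 4.
Among integers, the simplest (lowest birthday = smallest |n|; 0 is born on day 0, +-n on day n) is 0.
No non-integer in the interval can be simpler: if x is a non-integer in the interval, then floor(x) or ceil(x) also lies in the interval (the interval contains an integer), and both are proper prefixes of x's sign expansion, i.e. born earlier. So the game value is 0.
Game value = 0

0


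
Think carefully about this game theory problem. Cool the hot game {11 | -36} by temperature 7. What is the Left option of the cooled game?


Original game: {11 | -36} (a switch {a | b} with a > b).
Cooling by t (for t below the temperature (a - b)/2 = 47/2) taxes each move by t: {a | b} cooled by t is {a - t | b + t}.
Cooling amount: t = 7
Cooled Left option: 11 - 7 = 4
Cooled Right option: -36 + 7 = -29
Cooled game: {4 | -29}
Left option = 4

4


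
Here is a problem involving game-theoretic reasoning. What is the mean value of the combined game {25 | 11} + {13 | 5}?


G1 = {25 | 11}, G2 = {13 | 5}
Each is a switch {a | b} with numbers a > b; its mean value is (a + b)/2, and mean value is additive over game sums: m(G1 + G2) = m(G1) + m(G2).
Mean of G1 = (25 + (11))/2 = 36/2 = 18
Mean of G2 = (13 + (5))/2 = 18/2 = 9
Mean of G1 + G2 = 18 + 9 = 27

27


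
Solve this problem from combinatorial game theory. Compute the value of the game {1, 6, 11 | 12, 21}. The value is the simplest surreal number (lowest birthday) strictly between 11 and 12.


Left options: {1, 6, 11}, max = 11
Right options: {12, 21}, min = 12
All options are numbers and max(Left) < min(Right), so by the simplicity theorem the value is the simplest (earliest-born) number strictly between 11 and 12.
No integer lies strictly between 11 and 12, so the value is the dyadic rational m/2^k in the interval with the smallest k (then m odd); search k = 1, 2, ...:
Denominator 2: 23/2 lies strictly between 11 and 12 -- found.
The simplest number in the interval is 23/2.
Game value = 23/2

23/2
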